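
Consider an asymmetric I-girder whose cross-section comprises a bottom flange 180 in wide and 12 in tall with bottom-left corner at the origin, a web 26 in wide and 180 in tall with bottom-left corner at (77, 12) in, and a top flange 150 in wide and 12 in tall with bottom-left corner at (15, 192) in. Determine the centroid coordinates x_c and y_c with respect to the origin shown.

bottom flange: A = 180 × 12 = 2160.00, centroid at (90.00, 6.00).
web: A = 26 × 180 = 4680.00, centroid at (90.00, 102.00).
top flange: A = 150 × 12 = 1800.00, centroid at (90.00, 198.00).
ΣA = 8640.00 in²
ΣAx_c = (2160.00)(90.00) + (4680.00)(90.00) + (1800.00)(90.00) = 777600.00 in³
ΣAy_c = (2160.00)(6.00) + (4680.00)(102.00) + (1800.00)(198.00) = 846720.00 in³
x_c = 777600.00 / 8640.00 = 90.00 in
y_c = 846720.00 / 8640.00 = 98.00 in

x_c = 90.00 in, y_c = 98.00 in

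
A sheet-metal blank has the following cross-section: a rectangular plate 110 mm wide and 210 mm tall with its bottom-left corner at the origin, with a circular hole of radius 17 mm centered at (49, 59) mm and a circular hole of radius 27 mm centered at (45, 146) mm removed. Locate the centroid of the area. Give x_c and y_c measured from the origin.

x_c = 56.42 mm, y_c = 102.38 mm

plate: A = 110 × 210 = 23100.00, centroid at (55.00, 105.00).
hole 1: A = −π·17² = -907.92, centroid at (49.00, 59.00).
hole 2: A = −π·27² = -2290.22, centroid at (45.00, 146.00).
ΣA = 19901.86 mm²
ΣAx_c = (23100.00)(55.00) + (-907.92)(49.00) + (-2290.22)(45.00) = 1122951.96 mm³
ΣAy_c = (23100.00)(105.00) + (-907.92)(59.00) + (-2290.22)(146.00) = 2037560.43 mm³
x_c = 1122951.96 / 19901.86 = 56.42 mm
y_c = 2037560.43 / 19901.86 = 102.38 mm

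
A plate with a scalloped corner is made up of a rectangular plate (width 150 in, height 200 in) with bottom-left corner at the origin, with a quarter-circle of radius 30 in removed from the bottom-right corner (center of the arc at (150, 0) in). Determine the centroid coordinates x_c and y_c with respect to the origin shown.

plate: A = 150 × 200 = 30000.00, centroid at (75.00, 100.00).
removed quarter-circle: A = −¼π·30² = -706.86, centroid at (137.27, 12.73).
ΣA = 29293.14 in², ΣAx_c = 2152971.25 in³, ΣAy_c = 2991000.00 in³.
x_c = 2152971.25/29293.14 = 73.50 in; y_c = 2991000.00/29293.14 = 102.11 in.

x_c = 73.50 in, y_c = 102.11 in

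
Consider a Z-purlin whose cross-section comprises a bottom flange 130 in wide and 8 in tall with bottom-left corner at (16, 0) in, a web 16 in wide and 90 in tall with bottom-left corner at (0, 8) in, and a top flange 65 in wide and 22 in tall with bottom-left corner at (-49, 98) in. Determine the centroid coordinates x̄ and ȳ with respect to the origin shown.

bottom flange: A = 130 × 8 = 1040.00, centroid at (81.00, 4.00).
web: A = 16 × 90 = 1440.00, centroid at (8.00, 53.00).
top flange: A = 65 × 22 = 1430.00, centroid at (-16.50, 109.00).
ΣA = 3910.00 in²
ΣAx̄ = (1040.00)(81.00) + (1440.00)(8.00) + (1430.00)(-16.50) = 72165.00 in³
ΣAȳ = (1040.00)(4.00) + (1440.00)(53.00) + (1430.00)(109.00) = 236350.00 in³
x̄ = 72165.00 / 3910.00 = 18.46 in
ȳ = 236350.00 / 3910.00 = 60.45 in

x̄ = 18.46 in, ȳ = 60.45 in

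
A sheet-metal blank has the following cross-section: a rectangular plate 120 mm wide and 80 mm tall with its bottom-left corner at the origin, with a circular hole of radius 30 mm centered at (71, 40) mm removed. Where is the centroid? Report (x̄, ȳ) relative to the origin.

plate: A = 120 × 80 = 9600.00, centroid at (60.00, 40.00).
hole: A = −π·30² = -2827.43, centroid at (71.00, 40.00).
ΣA = 6772.57 mm²
ΣAx̄ = (9600.00)(60.00) + (-2827.43)(71.00) = 375252.23 mm³
ΣAȳ = (9600.00)(40.00) + (-2827.43)(40.00) = 270902.66 mm³
x̄ = 375252.23 / 6772.57 = 55.41 mm
ȳ = 270902.66 / 6772.57 = 40.00 mm

x̄ = 55.41 mm, ȳ = 40.00 mm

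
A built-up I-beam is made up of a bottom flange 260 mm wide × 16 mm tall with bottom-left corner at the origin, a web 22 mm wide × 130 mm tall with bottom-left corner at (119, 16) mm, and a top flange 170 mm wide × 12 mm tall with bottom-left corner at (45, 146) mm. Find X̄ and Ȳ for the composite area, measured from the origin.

X̄ = 130.00 mm, Ȳ = 63.47 mm

bottom flange: A = 260 × 16 = 4160.00, centroid at (130.00, 8.00).
web: A = 22 × 130 = 2860.00, centroid at (130.00, 81.00).
top flange: A = 170 × 12 = 2040.00, centroid at (130.00, 152.00).
ΣA = 9060.00 mm², ΣAX̄ = 1177800.00 mm³, ΣAȲ = 575020.00 mm³.
X̄ = 1177800.00/9060.00 = 130.00 mm; Ȳ = 575020.00/9060.00 = 63.47 mm.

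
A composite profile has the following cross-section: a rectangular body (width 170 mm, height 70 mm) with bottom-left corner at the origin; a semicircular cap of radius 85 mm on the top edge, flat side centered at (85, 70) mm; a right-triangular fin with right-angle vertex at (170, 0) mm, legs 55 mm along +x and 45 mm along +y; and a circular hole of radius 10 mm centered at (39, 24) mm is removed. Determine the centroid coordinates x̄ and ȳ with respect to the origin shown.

Part | A | x̄ᵢ | ȳᵢ | A·x̄ᵢ | A·ȳᵢ
rectangular body | 11900.00 | 85.00 | 35.00 | 1011500.00 | 416500.00
semicircular top | 11349.00 | 85.00 | 106.08 | 964665.29 | 1203846.91
triangular fin | 1237.50 | 188.33 | 15.00 | 233062.50 | 18562.50
hole | -314.16 | 39.00 | 24.00 | -12252.21 | -7539.82
Σ | 24172.34 |  |  | 2196975.58 | 1631369.59
x̄ = 2196975.58 / 24172.34 = 90.89 mm
ȳ = 1631369.59 / 24172.34 = 67.49 mm

x̄ = 90.89 mm, ȳ = 67.49 mm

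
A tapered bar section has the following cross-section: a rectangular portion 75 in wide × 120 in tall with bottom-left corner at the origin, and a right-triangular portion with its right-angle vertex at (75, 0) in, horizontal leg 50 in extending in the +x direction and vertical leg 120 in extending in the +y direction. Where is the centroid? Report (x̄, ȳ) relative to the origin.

rectangular portion: A = 75 × 120 = 9000.00, centroid at (37.50, 60.00).
triangular portion: A = ½·50·120 = 3000.00, centroid at (91.67, 40.00).
ΣA = 12000.00 in², ΣAx̄ = 612500.00 in³, ΣAȳ = 660000.00 in³.
x̄ = 612500.00/12000.00 = 51.04 in; ȳ = 660000.00/12000.00 = 55.00 in.

x̄ = 51.04 in, ȳ = 55.00 in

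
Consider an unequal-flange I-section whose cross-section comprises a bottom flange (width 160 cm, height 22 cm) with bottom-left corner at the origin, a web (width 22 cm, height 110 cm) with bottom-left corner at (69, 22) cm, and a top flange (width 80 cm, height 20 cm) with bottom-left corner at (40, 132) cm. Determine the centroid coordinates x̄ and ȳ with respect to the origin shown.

bottom flange: A = 160 × 22 = 3520.00, centroid at (80.00, 11.00).
web: A = 22 × 110 = 2420.00, centroid at (80.00, 77.00).
top flange: A = 80 × 20 = 1600.00, centroid at (80.00, 142.00).
ΣA = 7540.00 cm²
ΣAx̄ = (3520.00)(80.00) + (2420.00)(80.00) + (1600.00)(80.00) = 603200.00 cm³
ΣAȳ = (3520.00)(11.00) + (2420.00)(77.00) + (1600.00)(142.00) = 452260.00 cm³
x̄ = 603200.00 / 7540.00 = 80.00 cm
ȳ = 452260.00 / 7540.00 = 59.98 cm

x̄ = 80.00 cm, ȳ = 59.98 cm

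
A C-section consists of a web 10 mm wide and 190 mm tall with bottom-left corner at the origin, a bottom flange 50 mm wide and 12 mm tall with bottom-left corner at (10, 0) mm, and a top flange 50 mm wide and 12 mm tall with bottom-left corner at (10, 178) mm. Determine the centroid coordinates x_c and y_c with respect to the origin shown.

x_c = 16.61 mm, y_c = 95.00 mm

Part | A | x̄ᵢ | ȳᵢ | A·x̄ᵢ | A·ȳᵢ
web | 1900.00 | 5.00 | 95.00 | 9500.00 | 180500.00
bottom flange | 600.00 | 35.00 | 6.00 | 21000.00 | 3600.00
top flange | 600.00 | 35.00 | 184.00 | 21000.00 | 110400.00
Σ | 3100.00 |  |  | 51500.00 | 294500.00
x_c = 51500.00 / 3100.00 = 16.61 mm
y_c = 294500.00 / 3100.00 = 95.00 mm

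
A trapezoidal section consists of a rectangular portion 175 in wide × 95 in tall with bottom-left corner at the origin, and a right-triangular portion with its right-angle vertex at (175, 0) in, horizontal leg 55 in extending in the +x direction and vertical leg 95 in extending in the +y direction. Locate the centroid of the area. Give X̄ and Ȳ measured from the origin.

X̄ = 101.87 in, Ȳ = 45.35 in

Part | A | x̄ᵢ | ȳᵢ | A·x̄ᵢ | A·ȳᵢ
rectangular portion | 16625.00 | 87.50 | 47.50 | 1454687.50 | 789687.50
triangular portion | 2612.50 | 193.33 | 31.67 | 505083.33 | 82729.17
Σ | 19237.50 |  |  | 1959770.83 | 872416.67
X̄ = 1959770.83 / 19237.50 = 101.87 in
Ȳ = 872416.67 / 19237.50 = 45.35 in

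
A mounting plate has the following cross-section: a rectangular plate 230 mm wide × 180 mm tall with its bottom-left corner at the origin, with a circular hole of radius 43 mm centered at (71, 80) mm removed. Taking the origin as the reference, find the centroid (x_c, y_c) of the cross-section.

Part | A | x̄ᵢ | ȳᵢ | A·x̄ᵢ | A·ȳᵢ
plate | 41400.00 | 115.00 | 90.00 | 4761000.00 | 3726000.00
hole | -5808.80 | 71.00 | 80.00 | -412425.14 | -464704.39
Σ | 35591.20 |  |  | 4348574.86 | 3261295.61
x_c = 4348574.86 / 35591.20 = 122.18 mm
y_c = 3261295.61 / 35591.20 = 91.63 mm

x_c = 122.18 mm, y_c = 91.63 mm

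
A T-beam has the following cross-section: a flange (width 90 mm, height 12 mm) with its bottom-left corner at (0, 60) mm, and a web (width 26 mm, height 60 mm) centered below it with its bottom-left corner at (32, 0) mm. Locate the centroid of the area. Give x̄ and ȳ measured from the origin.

x̄ = 45.00 mm, ȳ = 44.73 mm

web: A = 26 × 60 = 1560.00, centroid at (45.00, 30.00).
flange: A = 90 × 12 = 1080.00, centroid at (45.00, 66.00).
ΣA = 2640.00 mm²
ΣAx̄ = (1560.00)(45.00) + (1080.00)(45.00) = 118800.00 mm³
ΣAȳ = (1560.00)(30.00) + (1080.00)(66.00) = 118080.00 mm³
x̄ = 118800.00 / 2640.00 = 45.00 mm
ȳ = 118080.00 / 2640.00 = 44.73 mm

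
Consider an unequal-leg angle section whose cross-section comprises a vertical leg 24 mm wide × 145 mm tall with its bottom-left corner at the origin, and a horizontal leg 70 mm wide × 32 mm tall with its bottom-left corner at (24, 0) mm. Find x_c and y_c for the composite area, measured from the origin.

x_c = 30.41 mm, y_c = 50.37 mm

vertical leg: A = 24 × 145 = 3480.00, centroid at (12.00, 72.50).
horizontal leg: A = 70 × 32 = 2240.00, centroid at (59.00, 16.00).
ΣA = 5720.00 mm², ΣAx_c = 173920.00 mm³, ΣAy_c = 288140.00 mm³.
x_c = 173920.00/5720.00 = 30.41 mm; y_c = 288140.00/5720.00 = 50.37 mm.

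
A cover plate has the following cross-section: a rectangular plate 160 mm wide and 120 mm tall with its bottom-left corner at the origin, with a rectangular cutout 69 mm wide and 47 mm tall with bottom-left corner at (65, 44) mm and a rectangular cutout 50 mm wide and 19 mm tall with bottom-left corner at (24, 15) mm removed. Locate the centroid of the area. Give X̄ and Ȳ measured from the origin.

plate: A = 160 × 120 = 19200.00, centroid at (80.00, 60.00).
hole 1: A = −(69 × 47) = -3243.00, centroid at (99.50, 67.50).
hole 2: A = −(50 × 19) = -950.00, centroid at (49.00, 24.50).
ΣA = 15007.00 mm²
ΣAX̄ = (19200.00)(80.00) + (-3243.00)(99.50) + (-950.00)(49.00) = 1166771.50 mm³
ΣAȲ = (19200.00)(60.00) + (-3243.00)(67.50) + (-950.00)(24.50) = 909822.50 mm³
X̄ = 1166771.50 / 15007.00 = 77.75 mm
Ȳ = 909822.50 / 15007.00 = 60.63 mm

X̄ = 77.75 mm, Ȳ = 60.63 mm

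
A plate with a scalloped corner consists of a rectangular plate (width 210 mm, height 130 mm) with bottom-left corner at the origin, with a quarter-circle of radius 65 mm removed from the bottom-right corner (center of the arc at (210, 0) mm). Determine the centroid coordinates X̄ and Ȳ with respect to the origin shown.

X̄ = 94.29 mm, Ȳ = 70.18 mm

plate: A = 210 × 130 = 27300.00, centroid at (105.00, 65.00).
removed quarter-circle: A = −¼π·65² = -3318.31, centroid at (182.41, 27.59).
ΣA = 23981.69 mm², ΣAX̄ = 2261197.15 mm³, ΣAȲ = 1682958.33 mm³.
X̄ = 2261197.15/23981.69 = 94.29 mm; Ȳ = 1682958.33/23981.69 = 70.18 mm.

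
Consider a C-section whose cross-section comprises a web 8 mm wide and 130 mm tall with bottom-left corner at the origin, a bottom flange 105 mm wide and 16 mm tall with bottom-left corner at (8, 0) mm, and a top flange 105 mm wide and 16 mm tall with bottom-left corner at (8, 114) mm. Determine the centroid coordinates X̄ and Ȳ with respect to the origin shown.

X̄ = 47.15 mm, Ȳ = 65.00 mm

web: A = 8 × 130 = 1040.00, centroid at (4.00, 65.00).
bottom flange: A = 105 × 16 = 1680.00, centroid at (60.50, 8.00).
top flange: A = 105 × 16 = 1680.00, centroid at (60.50, 122.00).
ΣA = 4400.00 mm²
ΣAX̄ = (1040.00)(4.00) + (1680.00)(60.50) + (1680.00)(60.50) = 207440.00 mm³
ΣAȲ = (1040.00)(65.00) + (1680.00)(8.00) + (1680.00)(122.00) = 286000.00 mm³
X̄ = 207440.00 / 4400.00 = 47.15 mm
Ȳ = 286000.00 / 4400.00 = 65.00 mm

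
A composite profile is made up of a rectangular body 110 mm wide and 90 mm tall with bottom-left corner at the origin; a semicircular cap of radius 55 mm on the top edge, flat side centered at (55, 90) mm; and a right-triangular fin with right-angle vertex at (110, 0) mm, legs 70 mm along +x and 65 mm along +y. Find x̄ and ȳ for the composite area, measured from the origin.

Part | A | x̄ᵢ | ȳᵢ | A·x̄ᵢ | A·ȳᵢ
rectangular body | 9900.00 | 55.00 | 45.00 | 544500.00 | 445500.00
semicircular top | 4751.66 | 55.00 | 113.34 | 261341.24 | 538565.97
triangular fin | 2275.00 | 133.33 | 21.67 | 303333.33 | 49291.67
Σ | 16926.66 |  |  | 1109174.57 | 1033357.63
x̄ = 1109174.57 / 16926.66 = 65.53 mm
ȳ = 1033357.63 / 16926.66 = 61.05 mm

x̄ = 65.53 mm, ȳ = 61.05 mm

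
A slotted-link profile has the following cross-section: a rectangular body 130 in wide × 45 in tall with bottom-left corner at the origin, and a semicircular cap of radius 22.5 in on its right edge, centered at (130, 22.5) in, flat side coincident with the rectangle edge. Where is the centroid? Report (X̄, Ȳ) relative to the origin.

X̄ = 73.92 in, Ȳ = 22.50 in

rectangular body: A = 130 × 45 = 5850.00, centroid at (65.00, 22.50).
semicircular end: A = ½π·22.5² = 795.22, centroid at (139.55, 22.50).
ΣA = 6645.22 in²
ΣAX̄ = (5850.00)(65.00) + (795.22)(139.55) = 491221.78 in³
ΣAȲ = (5850.00)(22.50) + (795.22)(22.50) = 149517.35 in³
X̄ = 491221.78 / 6645.22 = 73.92 in
Ȳ = 149517.35 / 6645.22 = 22.50 in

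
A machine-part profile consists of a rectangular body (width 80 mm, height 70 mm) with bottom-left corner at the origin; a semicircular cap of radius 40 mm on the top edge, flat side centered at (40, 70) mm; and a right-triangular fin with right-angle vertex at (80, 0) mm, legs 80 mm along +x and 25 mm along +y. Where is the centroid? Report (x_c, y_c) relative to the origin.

rectangular body: A = 80 × 70 = 5600.00, centroid at (40.00, 35.00).
semicircular top: A = ½π·40² = 2513.27, centroid at (40.00, 86.98).
triangular fin: A = ½·80·25 = 1000.00, centroid at (106.67, 8.33).
ΣA = 9113.27 mm², ΣAx_c = 431197.63 mm³, ΣAy_c = 422929.19 mm³.
x_c = 431197.63/9113.27 = 47.32 mm; y_c = 422929.19/9113.27 = 46.41 mm.

x_c = 47.32 mm, y_c = 46.41 mm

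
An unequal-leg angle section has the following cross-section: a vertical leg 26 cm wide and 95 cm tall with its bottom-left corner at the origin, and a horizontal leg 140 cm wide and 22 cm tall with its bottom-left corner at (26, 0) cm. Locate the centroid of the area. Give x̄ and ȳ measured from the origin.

vertical leg: A = 26 × 95 = 2470.00, centroid at (13.00, 47.50).
horizontal leg: A = 140 × 22 = 3080.00, centroid at (96.00, 11.00).
ΣA = 5550.00 cm², ΣAx̄ = 327790.00 cm³, ΣAȳ = 151205.00 cm³.
x̄ = 327790.00/5550.00 = 59.06 cm; ȳ = 151205.00/5550.00 = 27.24 cm.

x̄ = 59.06 cm, ȳ = 27.24 cm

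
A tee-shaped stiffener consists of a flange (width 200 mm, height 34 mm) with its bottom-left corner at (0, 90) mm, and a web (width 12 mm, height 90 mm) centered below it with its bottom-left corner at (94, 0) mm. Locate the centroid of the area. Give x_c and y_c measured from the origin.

x_c = 100.00 mm, y_c = 98.50 mm

web: A = 12 × 90 = 1080.00, centroid at (100.00, 45.00).
flange: A = 200 × 34 = 6800.00, centroid at (100.00, 107.00).
ΣA = 7880.00 mm², ΣAx_c = 788000.00 mm³, ΣAy_c = 776200.00 mm³.
x_c = 788000.00/7880.00 = 100.00 mm; y_c = 776200.00/7880.00 = 98.50 mm.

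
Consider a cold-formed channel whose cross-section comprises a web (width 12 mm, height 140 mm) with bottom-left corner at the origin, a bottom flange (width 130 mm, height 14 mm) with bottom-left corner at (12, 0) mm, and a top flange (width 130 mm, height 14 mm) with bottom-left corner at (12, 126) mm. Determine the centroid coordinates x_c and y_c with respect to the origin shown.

web: A = 12 × 140 = 1680.00, centroid at (6.00, 70.00).
bottom flange: A = 130 × 14 = 1820.00, centroid at (77.00, 7.00).
top flange: A = 130 × 14 = 1820.00, centroid at (77.00, 133.00).
ΣA = 5320.00 mm², ΣAx_c = 290360.00 mm³, ΣAy_c = 372400.00 mm³.
x_c = 290360.00/5320.00 = 54.58 mm; y_c = 372400.00/5320.00 = 70.00 mm.

x_c = 54.58 mm, y_c = 70.00 mm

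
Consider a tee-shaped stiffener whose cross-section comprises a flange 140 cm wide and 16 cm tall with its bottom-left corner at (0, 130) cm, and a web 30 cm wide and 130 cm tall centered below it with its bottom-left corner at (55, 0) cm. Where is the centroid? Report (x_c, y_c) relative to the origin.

web: A = 30 × 130 = 3900.00, centroid at (70.00, 65.00).
flange: A = 140 × 16 = 2240.00, centroid at (70.00, 138.00).
ΣA = 6140.00 cm²
ΣAx_c = (3900.00)(70.00) + (2240.00)(70.00) = 429800.00 cm³
ΣAy_c = (3900.00)(65.00) + (2240.00)(138.00) = 562620.00 cm³
x_c = 429800.00 / 6140.00 = 70.00 cm
y_c = 562620.00 / 6140.00 = 91.63 cm

x_c = 70.00 cm, y_c = 91.63 cm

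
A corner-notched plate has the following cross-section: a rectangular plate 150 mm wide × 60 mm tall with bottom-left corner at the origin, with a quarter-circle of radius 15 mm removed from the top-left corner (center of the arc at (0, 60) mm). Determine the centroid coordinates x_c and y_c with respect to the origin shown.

x_c = 76.37 mm, y_c = 29.53 mm

plate: A = 150 × 60 = 9000.00, centroid at (75.00, 30.00).
removed quarter-circle: A = −¼π·15² = -176.71, centroid at (6.37, 53.63).
ΣA = 8823.29 mm²
ΣAx_c = (9000.00)(75.00) + (-176.71)(6.37) = 673875.00 mm³
ΣAy_c = (9000.00)(30.00) + (-176.71)(53.63) = 260522.12 mm³
x_c = 673875.00 / 8823.29 = 76.37 mm
y_c = 260522.12 / 8823.29 = 29.53 mm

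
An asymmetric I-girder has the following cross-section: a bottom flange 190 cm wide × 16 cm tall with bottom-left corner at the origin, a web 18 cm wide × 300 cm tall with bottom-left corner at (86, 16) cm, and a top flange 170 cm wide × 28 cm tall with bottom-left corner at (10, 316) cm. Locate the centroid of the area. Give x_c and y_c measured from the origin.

x_c = 95.00 cm, y_c = 188.75 cm

bottom flange: A = 190 × 16 = 3040.00, centroid at (95.00, 8.00).
web: A = 18 × 300 = 5400.00, centroid at (95.00, 166.00).
top flange: A = 170 × 28 = 4760.00, centroid at (95.00, 330.00).
ΣA = 13200.00 cm²
ΣAx_c = (3040.00)(95.00) + (5400.00)(95.00) + (4760.00)(95.00) = 1254000.00 cm³
ΣAy_c = (3040.00)(8.00) + (5400.00)(166.00) + (4760.00)(330.00) = 2491520.00 cm³
x_c = 1254000.00 / 13200.00 = 95.00 cm
y_c = 2491520.00 / 13200.00 = 188.75 cm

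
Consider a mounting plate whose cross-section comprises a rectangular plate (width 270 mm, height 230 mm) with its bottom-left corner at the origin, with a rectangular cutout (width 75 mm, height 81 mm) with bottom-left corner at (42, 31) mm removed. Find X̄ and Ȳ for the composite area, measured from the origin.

plate: A = 270 × 230 = 62100.00, centroid at (135.00, 115.00).
hole: A = −(75 × 81) = -6075.00, centroid at (79.50, 71.50).
ΣA = 56025.00 mm²
ΣAX̄ = (62100.00)(135.00) + (-6075.00)(79.50) = 7900537.50 mm³
ΣAȲ = (62100.00)(115.00) + (-6075.00)(71.50) = 6707137.50 mm³
X̄ = 7900537.50 / 56025.00 = 141.02 mm
Ȳ = 6707137.50 / 56025.00 = 119.72 mm

X̄ = 141.02 mm, Ȳ = 119.72 mm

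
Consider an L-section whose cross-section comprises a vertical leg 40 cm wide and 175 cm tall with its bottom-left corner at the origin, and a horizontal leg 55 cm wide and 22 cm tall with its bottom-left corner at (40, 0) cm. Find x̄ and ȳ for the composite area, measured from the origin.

x̄ = 27.00 cm, ȳ = 76.23 cm

Part | A | x̄ᵢ | ȳᵢ | A·x̄ᵢ | A·ȳᵢ
vertical leg | 7000.00 | 20.00 | 87.50 | 140000.00 | 612500.00
horizontal leg | 1210.00 | 67.50 | 11.00 | 81675.00 | 13310.00
Σ | 8210.00 |  |  | 221675.00 | 625810.00
x̄ = 221675.00 / 8210.00 = 27.00 cm
ȳ = 625810.00 / 8210.00 = 76.23 cm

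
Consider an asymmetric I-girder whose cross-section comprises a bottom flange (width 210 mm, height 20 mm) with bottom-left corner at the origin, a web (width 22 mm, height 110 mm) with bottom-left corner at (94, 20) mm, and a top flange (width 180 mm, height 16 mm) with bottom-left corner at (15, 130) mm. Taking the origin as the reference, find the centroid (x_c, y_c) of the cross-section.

x_c = 105.00 mm, y_c = 65.36 mm

bottom flange: A = 210 × 20 = 4200.00, centroid at (105.00, 10.00).
web: A = 22 × 110 = 2420.00, centroid at (105.00, 75.00).
top flange: A = 180 × 16 = 2880.00, centroid at (105.00, 138.00).
ΣA = 9500.00 mm², ΣAx_c = 997500.00 mm³, ΣAy_c = 620940.00 mm³.
x_c = 997500.00/9500.00 = 105.00 mm; y_c = 620940.00/9500.00 = 65.36 mm.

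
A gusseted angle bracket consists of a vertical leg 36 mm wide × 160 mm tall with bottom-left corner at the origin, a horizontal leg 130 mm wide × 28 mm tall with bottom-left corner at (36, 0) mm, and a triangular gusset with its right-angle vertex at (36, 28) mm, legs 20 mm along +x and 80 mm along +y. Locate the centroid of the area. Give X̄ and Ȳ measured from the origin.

X̄ = 49.55 mm, Ȳ = 54.46 mm

vertical leg: A = 36 × 160 = 5760.00, centroid at (18.00, 80.00).
horizontal leg: A = 130 × 28 = 3640.00, centroid at (101.00, 14.00).
gusset: A = ½·20·80 = 800.00, centroid at (42.67, 54.67).
ΣA = 10200.00 mm²
ΣAX̄ = (5760.00)(18.00) + (3640.00)(101.00) + (800.00)(42.67) = 505453.33 mm³
ΣAȲ = (5760.00)(80.00) + (3640.00)(14.00) + (800.00)(54.67) = 555493.33 mm³
X̄ = 505453.33 / 10200.00 = 49.55 mm
Ȳ = 555493.33 / 10200.00 = 54.46 mm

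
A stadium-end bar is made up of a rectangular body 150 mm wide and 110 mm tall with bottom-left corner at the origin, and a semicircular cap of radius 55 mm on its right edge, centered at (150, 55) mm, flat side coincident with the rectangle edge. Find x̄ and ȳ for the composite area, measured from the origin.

x̄ = 96.99 mm, ȳ = 55.00 mm

Part | A | x̄ᵢ | ȳᵢ | A·x̄ᵢ | A·ȳᵢ
rectangular body | 16500.00 | 75.00 | 55.00 | 1237500.00 | 907500.00
semicircular end | 4751.66 | 173.34 | 55.00 | 823665.50 | 261341.24
Σ | 21251.66 |  |  | 2061165.50 | 1168841.24
x̄ = 2061165.50 / 21251.66 = 96.99 mm
ȳ = 1168841.24 / 21251.66 = 55.00 mm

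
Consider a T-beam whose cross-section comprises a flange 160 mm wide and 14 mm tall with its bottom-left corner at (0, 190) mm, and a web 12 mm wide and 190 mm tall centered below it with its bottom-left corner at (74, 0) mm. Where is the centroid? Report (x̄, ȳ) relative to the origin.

Part | A | x̄ᵢ | ȳᵢ | A·x̄ᵢ | A·ȳᵢ
web | 2280.00 | 80.00 | 95.00 | 182400.00 | 216600.00
flange | 2240.00 | 80.00 | 197.00 | 179200.00 | 441280.00
Σ | 4520.00 |  |  | 361600.00 | 657880.00
x̄ = 361600.00 / 4520.00 = 80.00 mm
ȳ = 657880.00 / 4520.00 = 145.55 mm

x̄ = 80.00 mm, ȳ = 145.55 mm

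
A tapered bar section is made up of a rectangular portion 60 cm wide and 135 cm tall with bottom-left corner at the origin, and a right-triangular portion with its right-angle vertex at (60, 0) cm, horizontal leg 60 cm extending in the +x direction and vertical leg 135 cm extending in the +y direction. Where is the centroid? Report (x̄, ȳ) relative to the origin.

x̄ = 46.67 cm, ȳ = 60.00 cm

rectangular portion: A = 60 × 135 = 8100.00, centroid at (30.00, 67.50).
triangular portion: A = ½·60·135 = 4050.00, centroid at (80.00, 45.00).
ΣA = 12150.00 cm², ΣAx̄ = 567000.00 cm³, ΣAȳ = 729000.00 cm³.
x̄ = 567000.00/12150.00 = 46.67 cm; ȳ = 729000.00/12150.00 = 60.00 cm.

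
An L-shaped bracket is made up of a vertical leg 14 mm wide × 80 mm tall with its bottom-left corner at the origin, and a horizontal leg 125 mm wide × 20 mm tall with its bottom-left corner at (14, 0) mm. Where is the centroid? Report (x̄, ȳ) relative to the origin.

x̄ = 55.00 mm, ȳ = 19.28 mm

vertical leg: A = 14 × 80 = 1120.00, centroid at (7.00, 40.00).
horizontal leg: A = 125 × 20 = 2500.00, centroid at (76.50, 10.00).
ΣA = 3620.00 mm², ΣAx̄ = 199090.00 mm³, ΣAȳ = 69800.00 mm³.
x̄ = 199090.00/3620.00 = 55.00 mm; ȳ = 69800.00/3620.00 = 19.28 mm.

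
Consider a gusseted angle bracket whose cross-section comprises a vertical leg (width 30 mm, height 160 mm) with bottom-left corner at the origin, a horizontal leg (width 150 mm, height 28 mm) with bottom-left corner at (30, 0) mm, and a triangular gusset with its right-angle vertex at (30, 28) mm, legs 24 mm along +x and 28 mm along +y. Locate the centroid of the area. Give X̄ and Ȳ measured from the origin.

X̄ = 56.32 mm, Ȳ = 48.77 mm

vertical leg: A = 30 × 160 = 4800.00, centroid at (15.00, 80.00).
horizontal leg: A = 150 × 28 = 4200.00, centroid at (105.00, 14.00).
gusset: A = ½·24·28 = 336.00, centroid at (38.00, 37.33).
ΣA = 9336.00 mm², ΣAX̄ = 525768.00 mm³, ΣAȲ = 455344.00 mm³.
X̄ = 525768.00/9336.00 = 56.32 mm; Ȳ = 455344.00/9336.00 = 48.77 mm.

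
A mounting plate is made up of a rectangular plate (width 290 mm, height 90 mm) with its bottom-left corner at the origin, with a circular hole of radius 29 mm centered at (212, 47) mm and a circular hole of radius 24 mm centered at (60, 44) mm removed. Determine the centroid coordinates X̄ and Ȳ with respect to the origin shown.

plate: A = 290 × 90 = 26100.00, centroid at (145.00, 45.00).
hole 1: A = −π·29² = -2642.08, centroid at (212.00, 47.00).
hole 2: A = −π·24² = -1809.56, centroid at (60.00, 44.00).
ΣA = 21648.36 mm²
ΣAX̄ = (26100.00)(145.00) + (-2642.08)(212.00) + (-1809.56)(60.00) = 3115805.72 mm³
ΣAȲ = (26100.00)(45.00) + (-2642.08)(47.00) + (-1809.56)(44.00) = 970701.74 mm³
X̄ = 3115805.72 / 21648.36 = 143.93 mm
Ȳ = 970701.74 / 21648.36 = 44.84 mm

X̄ = 143.93 mm, Ȳ = 44.84 mm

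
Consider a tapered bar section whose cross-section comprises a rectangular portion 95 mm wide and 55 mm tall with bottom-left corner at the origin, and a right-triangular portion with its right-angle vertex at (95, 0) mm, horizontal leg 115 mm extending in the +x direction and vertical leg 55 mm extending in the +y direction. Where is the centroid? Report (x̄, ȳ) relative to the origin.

rectangular portion: A = 95 × 55 = 5225.00, centroid at (47.50, 27.50).
triangular portion: A = ½·115·55 = 3162.50, centroid at (133.33, 18.33).
ΣA = 8387.50 mm²
ΣAx̄ = (5225.00)(47.50) + (3162.50)(133.33) = 669854.17 mm³
ΣAȳ = (5225.00)(27.50) + (3162.50)(18.33) = 201666.67 mm³
x̄ = 669854.17 / 8387.50 = 79.86 mm
ȳ = 201666.67 / 8387.50 = 24.04 mm

x̄ = 79.86 mm, ȳ = 24.04 mm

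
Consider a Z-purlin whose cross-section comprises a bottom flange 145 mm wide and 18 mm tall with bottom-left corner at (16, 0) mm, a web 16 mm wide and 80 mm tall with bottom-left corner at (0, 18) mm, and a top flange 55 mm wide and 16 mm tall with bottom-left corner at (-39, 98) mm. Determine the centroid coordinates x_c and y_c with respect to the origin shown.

x_c = 48.45 mm, y_c = 40.04 mm

Part | A | x̄ᵢ | ȳᵢ | A·x̄ᵢ | A·ȳᵢ
bottom flange | 2610.00 | 88.50 | 9.00 | 230985.00 | 23490.00
web | 1280.00 | 8.00 | 58.00 | 10240.00 | 74240.00
top flange | 880.00 | -11.50 | 106.00 | -10120.00 | 93280.00
Σ | 4770.00 |  |  | 231105.00 | 191010.00
x_c = 231105.00 / 4770.00 = 48.45 mm
y_c = 191010.00 / 4770.00 = 40.04 mm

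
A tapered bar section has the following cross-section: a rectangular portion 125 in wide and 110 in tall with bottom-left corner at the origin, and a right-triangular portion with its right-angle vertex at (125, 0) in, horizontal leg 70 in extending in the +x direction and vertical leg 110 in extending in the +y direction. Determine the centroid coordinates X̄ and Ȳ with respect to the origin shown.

X̄ = 81.28 in, Ȳ = 50.99 in

Part | A | x̄ᵢ | ȳᵢ | A·x̄ᵢ | A·ȳᵢ
rectangular portion | 13750.00 | 62.50 | 55.00 | 859375.00 | 756250.00
triangular portion | 3850.00 | 148.33 | 36.67 | 571083.33 | 141166.67
Σ | 17600.00 |  |  | 1430458.33 | 897416.67
X̄ = 1430458.33 / 17600.00 = 81.28 in
Ȳ = 897416.67 / 17600.00 = 50.99 in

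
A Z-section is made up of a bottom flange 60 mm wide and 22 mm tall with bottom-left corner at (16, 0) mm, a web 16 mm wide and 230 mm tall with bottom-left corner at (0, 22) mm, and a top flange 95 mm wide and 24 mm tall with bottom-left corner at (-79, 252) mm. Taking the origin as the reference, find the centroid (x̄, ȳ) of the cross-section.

x̄ = 2.52 mm, ȳ = 153.93 mm

Part | A | x̄ᵢ | ȳᵢ | A·x̄ᵢ | A·ȳᵢ
bottom flange | 1320.00 | 46.00 | 11.00 | 60720.00 | 14520.00
web | 3680.00 | 8.00 | 137.00 | 29440.00 | 504160.00
top flange | 2280.00 | -31.50 | 264.00 | -71820.00 | 601920.00
Σ | 7280.00 |  |  | 18340.00 | 1120600.00
x̄ = 18340.00 / 7280.00 = 2.52 mm
ȳ = 1120600.00 / 7280.00 = 153.93 mm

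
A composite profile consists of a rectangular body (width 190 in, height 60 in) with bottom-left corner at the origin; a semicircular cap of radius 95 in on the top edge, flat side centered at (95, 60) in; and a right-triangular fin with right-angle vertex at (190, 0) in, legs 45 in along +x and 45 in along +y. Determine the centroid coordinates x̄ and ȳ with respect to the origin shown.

Part | A | x̄ᵢ | ȳᵢ | A·x̄ᵢ | A·ȳᵢ
rectangular body | 11400.00 | 95.00 | 30.00 | 1083000.00 | 342000.00
semicircular top | 14176.44 | 95.00 | 100.32 | 1346761.50 | 1422169.54
triangular fin | 1012.50 | 205.00 | 15.00 | 207562.50 | 15187.50
Σ | 26588.94 |  |  | 2637324.00 | 1779357.04
x̄ = 2637324.00 / 26588.94 = 99.19 in
ȳ = 1779357.04 / 26588.94 = 66.92 in

x̄ = 99.19 in, ȳ = 66.92 in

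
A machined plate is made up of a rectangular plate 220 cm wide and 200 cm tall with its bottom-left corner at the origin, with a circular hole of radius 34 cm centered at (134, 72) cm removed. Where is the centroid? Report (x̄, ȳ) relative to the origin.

x̄ = 107.84 cm, ȳ = 102.52 cm

Part | A | x̄ᵢ | ȳᵢ | A·x̄ᵢ | A·ȳᵢ
plate | 44000.00 | 110.00 | 100.00 | 4840000.00 | 4400000.00
hole | -3631.68 | 134.00 | 72.00 | -486645.27 | -261481.04
Σ | 40368.32 |  |  | 4353354.73 | 4138518.96
x̄ = 4353354.73 / 40368.32 = 107.84 cm
ȳ = 4138518.96 / 40368.32 = 102.52 cm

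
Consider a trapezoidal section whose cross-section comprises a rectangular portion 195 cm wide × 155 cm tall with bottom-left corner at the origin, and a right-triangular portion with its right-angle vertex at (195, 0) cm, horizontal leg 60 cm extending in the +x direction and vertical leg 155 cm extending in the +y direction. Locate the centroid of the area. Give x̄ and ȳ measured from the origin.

rectangular portion: A = 195 × 155 = 30225.00, centroid at (97.50, 77.50).
triangular portion: A = ½·60·155 = 4650.00, centroid at (215.00, 51.67).
ΣA = 34875.00 cm²
ΣAx̄ = (30225.00)(97.50) + (4650.00)(215.00) = 3946687.50 cm³
ΣAȳ = (30225.00)(77.50) + (4650.00)(51.67) = 2582687.50 cm³
x̄ = 3946687.50 / 34875.00 = 113.17 cm
ȳ = 2582687.50 / 34875.00 = 74.06 cm

x̄ = 113.17 cm, ȳ = 74.06 cm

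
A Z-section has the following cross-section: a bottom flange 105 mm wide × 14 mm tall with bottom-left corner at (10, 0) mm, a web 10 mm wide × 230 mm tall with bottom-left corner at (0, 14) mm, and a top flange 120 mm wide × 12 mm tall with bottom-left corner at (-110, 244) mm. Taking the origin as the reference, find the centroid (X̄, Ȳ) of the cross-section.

bottom flange: A = 105 × 14 = 1470.00, centroid at (62.50, 7.00).
web: A = 10 × 230 = 2300.00, centroid at (5.00, 129.00).
top flange: A = 120 × 12 = 1440.00, centroid at (-50.00, 250.00).
ΣA = 5210.00 mm², ΣAX̄ = 31375.00 mm³, ΣAȲ = 666990.00 mm³.
X̄ = 31375.00/5210.00 = 6.02 mm; Ȳ = 666990.00/5210.00 = 128.02 mm.

X̄ = 6.02 mm, Ȳ = 128.02 mm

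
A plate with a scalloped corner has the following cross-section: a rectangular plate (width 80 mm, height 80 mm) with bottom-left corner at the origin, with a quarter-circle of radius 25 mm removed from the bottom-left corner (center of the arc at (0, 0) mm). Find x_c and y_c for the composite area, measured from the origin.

x_c = 42.44 mm, y_c = 42.44 mm

plate: A = 80 × 80 = 6400.00, centroid at (40.00, 40.00).
removed quarter-circle: A = −¼π·25² = -490.87, centroid at (10.61, 10.61).
ΣA = 5909.13 mm²
ΣAx_c = (6400.00)(40.00) + (-490.87)(10.61) = 250791.67 mm³
ΣAy_c = (6400.00)(40.00) + (-490.87)(10.61) = 250791.67 mm³
x_c = 250791.67 / 5909.13 = 42.44 mm
y_c = 250791.67 / 5909.13 = 42.44 mm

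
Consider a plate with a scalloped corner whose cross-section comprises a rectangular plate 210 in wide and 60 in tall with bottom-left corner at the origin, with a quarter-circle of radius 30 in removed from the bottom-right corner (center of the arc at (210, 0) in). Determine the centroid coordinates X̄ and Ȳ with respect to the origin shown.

X̄ = 99.52 in, Ȳ = 31.03 in

plate: A = 210 × 60 = 12600.00, centroid at (105.00, 30.00).
removed quarter-circle: A = −¼π·30² = -706.86, centroid at (197.27, 12.73).
ΣA = 11893.14 in², ΣAX̄ = 1183559.75 in³, ΣAȲ = 369000.00 in³.
X̄ = 1183559.75/11893.14 = 99.52 in; Ȳ = 369000.00/11893.14 = 31.03 in.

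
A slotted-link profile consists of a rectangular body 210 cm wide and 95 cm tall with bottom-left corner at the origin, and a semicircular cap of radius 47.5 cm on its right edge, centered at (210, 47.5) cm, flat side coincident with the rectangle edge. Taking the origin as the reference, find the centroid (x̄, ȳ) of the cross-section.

x̄ = 123.88 cm, ȳ = 47.50 cm

Part | A | x̄ᵢ | ȳᵢ | A·x̄ᵢ | A·ȳᵢ
rectangular body | 19950.00 | 105.00 | 47.50 | 2094750.00 | 947625.00
semicircular end | 3544.11 | 230.16 | 47.50 | 815710.85 | 168345.19
Σ | 23494.11 |  |  | 2910460.85 | 1115970.19
x̄ = 2910460.85 / 23494.11 = 123.88 cm
ȳ = 1115970.19 / 23494.11 = 47.50 cm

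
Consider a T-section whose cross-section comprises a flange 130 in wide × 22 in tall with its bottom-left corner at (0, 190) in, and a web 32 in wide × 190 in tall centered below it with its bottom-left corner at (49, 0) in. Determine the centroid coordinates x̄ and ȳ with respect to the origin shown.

web: A = 32 × 190 = 6080.00, centroid at (65.00, 95.00).
flange: A = 130 × 22 = 2860.00, centroid at (65.00, 201.00).
ΣA = 8940.00 in²
ΣAx̄ = (6080.00)(65.00) + (2860.00)(65.00) = 581100.00 in³
ΣAȳ = (6080.00)(95.00) + (2860.00)(201.00) = 1152460.00 in³
x̄ = 581100.00 / 8940.00 = 65.00 in
ȳ = 1152460.00 / 8940.00 = 128.91 in

x̄ = 65.00 in, ȳ = 128.91 in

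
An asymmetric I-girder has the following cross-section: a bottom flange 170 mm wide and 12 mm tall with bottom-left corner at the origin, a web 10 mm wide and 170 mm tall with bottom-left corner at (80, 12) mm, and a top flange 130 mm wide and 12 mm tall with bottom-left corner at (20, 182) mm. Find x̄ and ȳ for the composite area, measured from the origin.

bottom flange: A = 170 × 12 = 2040.00, centroid at (85.00, 6.00).
web: A = 10 × 170 = 1700.00, centroid at (85.00, 97.00).
top flange: A = 130 × 12 = 1560.00, centroid at (85.00, 188.00).
ΣA = 5300.00 mm², ΣAx̄ = 450500.00 mm³, ΣAȳ = 470420.00 mm³.
x̄ = 450500.00/5300.00 = 85.00 mm; ȳ = 470420.00/5300.00 = 88.76 mm.

x̄ = 85.00 mm, ȳ = 88.76 mm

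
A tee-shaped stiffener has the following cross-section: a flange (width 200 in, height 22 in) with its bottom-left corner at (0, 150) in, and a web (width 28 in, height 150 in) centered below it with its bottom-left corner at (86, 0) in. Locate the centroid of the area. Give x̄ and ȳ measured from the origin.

web: A = 28 × 150 = 4200.00, centroid at (100.00, 75.00).
flange: A = 200 × 22 = 4400.00, centroid at (100.00, 161.00).
ΣA = 8600.00 in², ΣAx̄ = 860000.00 in³, ΣAȳ = 1023400.00 in³.
x̄ = 860000.00/8600.00 = 100.00 in; ȳ = 1023400.00/8600.00 = 119.00 in.

x̄ = 100.00 in, ȳ = 119.00 in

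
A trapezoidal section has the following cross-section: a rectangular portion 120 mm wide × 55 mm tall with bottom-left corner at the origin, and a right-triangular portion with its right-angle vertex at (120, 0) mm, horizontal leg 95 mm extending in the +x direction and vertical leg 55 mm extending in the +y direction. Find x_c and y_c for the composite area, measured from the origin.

x_c = 86.00 mm, y_c = 24.90 mm

Part | A | x̄ᵢ | ȳᵢ | A·x̄ᵢ | A·ȳᵢ
rectangular portion | 6600.00 | 60.00 | 27.50 | 396000.00 | 181500.00
triangular portion | 2612.50 | 151.67 | 18.33 | 396229.17 | 47895.83
Σ | 9212.50 |  |  | 792229.17 | 229395.83
x_c = 792229.17 / 9212.50 = 86.00 mm
y_c = 229395.83 / 9212.50 = 24.90 mm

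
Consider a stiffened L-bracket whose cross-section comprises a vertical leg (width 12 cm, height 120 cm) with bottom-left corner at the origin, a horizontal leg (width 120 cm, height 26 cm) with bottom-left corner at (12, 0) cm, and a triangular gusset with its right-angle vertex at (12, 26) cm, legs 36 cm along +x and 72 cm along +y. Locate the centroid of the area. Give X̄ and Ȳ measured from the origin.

X̄ = 45.15 cm, Ȳ = 32.75 cm

Part | A | x̄ᵢ | ȳᵢ | A·x̄ᵢ | A·ȳᵢ
vertical leg | 1440.00 | 6.00 | 60.00 | 8640.00 | 86400.00
horizontal leg | 3120.00 | 72.00 | 13.00 | 224640.00 | 40560.00
gusset | 1296.00 | 24.00 | 50.00 | 31104.00 | 64800.00
Σ | 5856.00 |  |  | 264384.00 | 191760.00
X̄ = 264384.00 / 5856.00 = 45.15 cm
Ȳ = 191760.00 / 5856.00 = 32.75 cm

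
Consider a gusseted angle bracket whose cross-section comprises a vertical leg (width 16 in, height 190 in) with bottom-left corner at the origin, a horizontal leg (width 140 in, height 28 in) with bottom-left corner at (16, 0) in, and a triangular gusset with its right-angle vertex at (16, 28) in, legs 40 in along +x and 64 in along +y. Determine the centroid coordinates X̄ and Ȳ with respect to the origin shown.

X̄ = 48.42 in, Ȳ = 49.37 in

vertical leg: A = 16 × 190 = 3040.00, centroid at (8.00, 95.00).
horizontal leg: A = 140 × 28 = 3920.00, centroid at (86.00, 14.00).
gusset: A = ½·40·64 = 1280.00, centroid at (29.33, 49.33).
ΣA = 8240.00 in²
ΣAX̄ = (3040.00)(8.00) + (3920.00)(86.00) + (1280.00)(29.33) = 398986.67 in³
ΣAȲ = (3040.00)(95.00) + (3920.00)(14.00) + (1280.00)(49.33) = 406826.67 in³
X̄ = 398986.67 / 8240.00 = 48.42 in
Ȳ = 406826.67 / 8240.00 = 49.37 in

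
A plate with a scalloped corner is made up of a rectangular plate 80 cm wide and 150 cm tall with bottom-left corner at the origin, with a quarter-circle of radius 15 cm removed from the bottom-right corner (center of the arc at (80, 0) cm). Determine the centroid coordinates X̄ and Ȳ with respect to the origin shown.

X̄ = 39.50 cm, Ȳ = 76.03 cm

Part | A | x̄ᵢ | ȳᵢ | A·x̄ᵢ | A·ȳᵢ
plate | 12000.00 | 40.00 | 75.00 | 480000.00 | 900000.00
removed quarter-circle | -176.71 | 73.63 | 6.37 | -13012.17 | -1125.00
Σ | 11823.29 |  |  | 466987.83 | 898875.00
X̄ = 466987.83 / 11823.29 = 39.50 cm
Ȳ = 898875.00 / 11823.29 = 76.03 cm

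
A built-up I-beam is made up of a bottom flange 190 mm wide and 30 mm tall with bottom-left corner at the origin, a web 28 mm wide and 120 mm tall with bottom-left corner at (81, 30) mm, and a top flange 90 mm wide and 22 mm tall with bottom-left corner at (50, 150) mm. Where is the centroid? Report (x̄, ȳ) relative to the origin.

x̄ = 95.00 mm, ȳ = 64.01 mm

bottom flange: A = 190 × 30 = 5700.00, centroid at (95.00, 15.00).
web: A = 28 × 120 = 3360.00, centroid at (95.00, 90.00).
top flange: A = 90 × 22 = 1980.00, centroid at (95.00, 161.00).
ΣA = 11040.00 mm²
ΣAx̄ = (5700.00)(95.00) + (3360.00)(95.00) + (1980.00)(95.00) = 1048800.00 mm³
ΣAȳ = (5700.00)(15.00) + (3360.00)(90.00) + (1980.00)(161.00) = 706680.00 mm³
x̄ = 1048800.00 / 11040.00 = 95.00 mm
ȳ = 706680.00 / 11040.00 = 64.01 mm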